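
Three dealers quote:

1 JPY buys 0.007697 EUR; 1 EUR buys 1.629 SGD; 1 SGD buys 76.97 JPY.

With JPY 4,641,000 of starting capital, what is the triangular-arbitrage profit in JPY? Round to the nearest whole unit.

Profit: JPY 167,920

Profitable loop is JPY → SGD → EUR → JPY:
JPY 4,641,000 ÷ 76.97 = SGD 60,296.22
SGD 60,296.22 ÷ 1.629 = EUR 37,014.25
EUR 37,014.25 ÷ 0.007697 = JPY 4,808,920
Profit = JPY 4,808,920 − JPY 4,641,000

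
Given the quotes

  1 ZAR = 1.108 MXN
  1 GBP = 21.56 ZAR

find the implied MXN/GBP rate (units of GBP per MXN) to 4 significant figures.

1 MXN ÷ 1.108 = 0.902527 ZAR
0.902527 ZAR ÷ 21.56 = 0.0418612 GBP

MXN/GBP = 0.04186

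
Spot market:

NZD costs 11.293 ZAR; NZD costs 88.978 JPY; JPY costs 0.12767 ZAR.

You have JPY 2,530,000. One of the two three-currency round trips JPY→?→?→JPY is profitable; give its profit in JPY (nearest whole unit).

Profit: JPY 14,970

Profitable loop is JPY → ZAR → NZD → JPY:
JPY 2,530,000 × 0.12767 = ZAR 323,005.10
ZAR 323,005.10 ÷ 11.293 = NZD 28,602.24
NZD 28,602.24 × 88.978 = JPY 2,544,970
Profit = JPY 2,544,970 − JPY 2,530,000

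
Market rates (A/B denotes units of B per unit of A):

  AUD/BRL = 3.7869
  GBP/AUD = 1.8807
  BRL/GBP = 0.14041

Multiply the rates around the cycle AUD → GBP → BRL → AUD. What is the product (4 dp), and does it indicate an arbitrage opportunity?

1.0000 (no arbitrage)

Around AUD → GBP → BRL → AUD: 1 ÷ 1.8807 ÷ 0.14041 ÷ 3.7869 = 0.999997
Product ≈ 1 (deviation 0.000%, within rounding noise).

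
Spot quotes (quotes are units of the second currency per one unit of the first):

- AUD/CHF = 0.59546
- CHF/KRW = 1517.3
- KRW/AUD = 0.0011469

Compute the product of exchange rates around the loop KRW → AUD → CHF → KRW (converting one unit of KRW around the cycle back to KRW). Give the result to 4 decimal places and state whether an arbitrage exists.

1.0362 (arbitrage exists)

Around KRW → AUD → CHF → KRW: 1 × 0.0011469 × 0.59546 × 1517.3 = 1.036214
Product > 1; profitable direction is KRW → AUD → CHF → KRW.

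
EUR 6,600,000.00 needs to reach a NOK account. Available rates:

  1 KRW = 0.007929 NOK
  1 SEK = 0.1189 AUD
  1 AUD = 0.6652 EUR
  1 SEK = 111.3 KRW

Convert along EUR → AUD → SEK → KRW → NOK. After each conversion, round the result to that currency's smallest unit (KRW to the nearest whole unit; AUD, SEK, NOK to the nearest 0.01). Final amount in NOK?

EUR 6,600,000.00 ÷ 0.6652 = AUD 9,921,828.02
AUD 9,921,828.02 ÷ 0.1189 = SEK 83,446,829.44
SEK 83,446,829.44 × 111.3 = KRW 9,287,632,117
KRW 9,287,632,117 × 0.007929 = NOK 73,641,635.06

NOK 73,641,635.06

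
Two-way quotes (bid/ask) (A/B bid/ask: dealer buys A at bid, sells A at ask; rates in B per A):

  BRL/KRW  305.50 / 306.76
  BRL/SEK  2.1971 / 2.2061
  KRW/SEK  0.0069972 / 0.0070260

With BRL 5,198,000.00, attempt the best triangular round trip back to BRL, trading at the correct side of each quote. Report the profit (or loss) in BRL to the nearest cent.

Best loop BRL → SEK → KRW → BRL:
BRL 5,198,000.00 × 2.1971 (sell BRL at bid) = SEK 11,420,525.80
SEK 11,420,525.80 ÷ 0.0070260 (buy KRW at ask) = KRW 1,625,466,240
KRW 1,625,466,240 ÷ 306.76 (buy BRL at ask) = BRL 5,298,820.71

Net profit: BRL 100,820.71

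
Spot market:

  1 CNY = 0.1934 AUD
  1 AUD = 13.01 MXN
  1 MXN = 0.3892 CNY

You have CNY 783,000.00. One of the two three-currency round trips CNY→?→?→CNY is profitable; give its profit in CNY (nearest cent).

Profitable loop is CNY → MXN → AUD → CNY:
CNY 783,000.00 ÷ 0.3892 = MXN 2,011,819.12
MXN 2,011,819.12 ÷ 13.01 = AUD 154,636.37
AUD 154,636.37 ÷ 0.1934 = CNY 799,567.56
Profit = CNY 799,567.56 − CNY 783,000.00

Profit: CNY 16,567.56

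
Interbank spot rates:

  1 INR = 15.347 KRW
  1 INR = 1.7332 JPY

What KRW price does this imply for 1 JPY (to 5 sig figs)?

JPY/KRW = 8.8547

1 JPY ÷ 1.7332 = 0.576967 INR
0.576967 INR × 15.347 = 8.85472 KRW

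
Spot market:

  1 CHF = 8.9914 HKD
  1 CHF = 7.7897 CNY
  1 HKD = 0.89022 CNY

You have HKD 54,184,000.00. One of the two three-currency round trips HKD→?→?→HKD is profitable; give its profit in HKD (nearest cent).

Profitable loop is HKD → CNY → CHF → HKD:
HKD 54,184,000.00 × 0.89022 = CNY 48,235,680.48
CNY 48,235,680.48 ÷ 7.7897 = CHF 6,192,238.53
CHF 6,192,238.53 × 8.9914 = HKD 55,676,893.52
Profit = HKD 55,676,893.52 − HKD 54,184,000.00

Profit: HKD 1,492,893.52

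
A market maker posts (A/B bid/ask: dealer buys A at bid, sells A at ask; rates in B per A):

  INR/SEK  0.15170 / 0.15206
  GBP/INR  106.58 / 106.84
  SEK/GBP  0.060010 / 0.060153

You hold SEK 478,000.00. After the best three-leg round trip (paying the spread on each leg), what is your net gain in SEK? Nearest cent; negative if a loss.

Best loop SEK → INR → GBP → SEK:
SEK 478,000.00 ÷ 0.15206 (buy INR at ask) = INR 3,143,495.99
INR 3,143,495.99 ÷ 106.84 (buy GBP at ask) = GBP 29,422.46
GBP 29,422.46 ÷ 0.060153 (buy SEK at ask) = SEK 489,127.12

Net profit: SEK 11,127.12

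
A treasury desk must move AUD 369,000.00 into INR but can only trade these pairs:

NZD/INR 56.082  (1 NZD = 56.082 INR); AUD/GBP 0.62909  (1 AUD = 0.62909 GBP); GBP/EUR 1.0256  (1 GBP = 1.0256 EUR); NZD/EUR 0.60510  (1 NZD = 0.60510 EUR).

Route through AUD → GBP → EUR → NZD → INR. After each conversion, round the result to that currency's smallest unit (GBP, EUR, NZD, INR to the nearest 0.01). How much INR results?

INR 22,065,486.45

AUD 369,000.00 × 0.62909 = GBP 232,134.21
GBP 232,134.21 × 1.0256 = EUR 238,076.85
EUR 238,076.85 ÷ 0.60510 = NZD 393,450.42
NZD 393,450.42 × 56.082 = INR 22,065,486.45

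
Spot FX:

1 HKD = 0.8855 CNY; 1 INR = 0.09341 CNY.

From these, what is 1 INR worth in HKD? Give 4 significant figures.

INR/HKD = 0.1055

1 INR × 0.09341 = 0.09341 CNY
0.09341 CNY ÷ 0.8855 = 0.105488 HKD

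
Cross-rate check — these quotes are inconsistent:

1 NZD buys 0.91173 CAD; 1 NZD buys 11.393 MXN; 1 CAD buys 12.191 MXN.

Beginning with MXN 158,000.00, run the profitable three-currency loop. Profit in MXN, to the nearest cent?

Profitable loop is MXN → CAD → NZD → MXN:
MXN 158,000.00 ÷ 12.191 = CAD 12,960.38
CAD 12,960.38 ÷ 0.91173 = NZD 14,215.15
NZD 14,215.15 × 11.393 = MXN 161,953.23
Profit = MXN 161,953.23 − MXN 158,000.00

Profit: MXN 3,953.23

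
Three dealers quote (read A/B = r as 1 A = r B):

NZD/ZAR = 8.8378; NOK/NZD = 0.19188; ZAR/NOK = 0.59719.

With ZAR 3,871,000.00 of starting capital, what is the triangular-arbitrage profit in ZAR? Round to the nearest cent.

Profitable loop is ZAR → NOK → NZD → ZAR:
ZAR 3,871,000.00 × 0.59719 = NOK 2,311,722.49
NOK 2,311,722.49 × 0.19188 = NZD 443,573.31
NZD 443,573.31 × 8.8378 = ZAR 3,920,212.21
Profit = ZAR 3,920,212.21 − ZAR 3,871,000.00

Profit: ZAR 49,212.21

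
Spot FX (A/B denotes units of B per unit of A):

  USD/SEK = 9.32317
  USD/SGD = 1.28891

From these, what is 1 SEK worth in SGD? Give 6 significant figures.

SEK/SGD = 0.138248

1 SEK ÷ 9.32317 = 0.10726 USD
0.10726 USD × 1.28891 = 0.138248 SGD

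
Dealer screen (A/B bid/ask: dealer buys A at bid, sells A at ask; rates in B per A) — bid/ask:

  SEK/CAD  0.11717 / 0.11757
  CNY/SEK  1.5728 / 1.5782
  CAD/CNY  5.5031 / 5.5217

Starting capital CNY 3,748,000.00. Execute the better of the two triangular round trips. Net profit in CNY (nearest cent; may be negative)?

Net profit: CNY 52,991.67

Best loop CNY → SEK → CAD → CNY:
CNY 3,748,000.00 × 1.5728 (sell CNY at bid) = SEK 5,894,854.40
SEK 5,894,854.40 × 0.11717 (sell SEK at bid) = CAD 690,700.09
CAD 690,700.09 × 5.5031 (sell CAD at bid) = CNY 3,800,991.67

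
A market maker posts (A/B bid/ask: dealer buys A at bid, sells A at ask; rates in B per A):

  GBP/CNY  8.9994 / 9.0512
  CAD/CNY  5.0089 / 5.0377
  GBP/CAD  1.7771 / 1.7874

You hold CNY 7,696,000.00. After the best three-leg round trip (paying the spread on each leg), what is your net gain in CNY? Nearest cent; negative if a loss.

Best loop CNY → CAD → GBP → CNY:
CNY 7,696,000.00 ÷ 5.0377 (buy CAD at ask) = CAD 1,527,681.28
CAD 1,527,681.28 ÷ 1.7874 (buy GBP at ask) = GBP 854,694.69
GBP 854,694.69 × 8.9994 (sell GBP at bid) = CNY 7,691,739.36

Net result: CNY -4,260.64 (no profitable arbitrage after spreads)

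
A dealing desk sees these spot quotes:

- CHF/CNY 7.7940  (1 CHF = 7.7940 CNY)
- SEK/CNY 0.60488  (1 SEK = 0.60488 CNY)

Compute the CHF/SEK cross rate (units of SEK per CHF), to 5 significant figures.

1 CHF × 7.7940 = 7.794 CNY
7.794 CNY ÷ 0.60488 = 12.8852 SEK

CHF/SEK = 12.885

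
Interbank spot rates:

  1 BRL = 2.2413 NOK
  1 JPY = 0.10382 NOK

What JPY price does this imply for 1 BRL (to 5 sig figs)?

BRL/JPY = 21.588

1 BRL × 2.2413 = 2.2413 NOK
2.2413 NOK ÷ 0.10382 = 21.5883 JPY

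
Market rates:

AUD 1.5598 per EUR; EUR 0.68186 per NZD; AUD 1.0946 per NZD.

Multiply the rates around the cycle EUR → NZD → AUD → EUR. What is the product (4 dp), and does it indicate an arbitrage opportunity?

1.0292 (arbitrage exists)

Around EUR → NZD → AUD → EUR: 1 ÷ 0.68186 × 1.0946 ÷ 1.5598 = 1.029180
Product > 1; profitable direction is EUR → NZD → AUD → EUR.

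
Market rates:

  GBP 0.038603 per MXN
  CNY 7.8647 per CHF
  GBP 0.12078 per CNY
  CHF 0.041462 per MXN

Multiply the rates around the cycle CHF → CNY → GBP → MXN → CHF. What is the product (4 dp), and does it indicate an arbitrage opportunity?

1.0202 (arbitrage exists)

Around CHF → CNY → GBP → MXN → CHF: 1 × 7.8647 × 0.12078 ÷ 0.038603 × 0.041462 = 1.020249
Product > 1; profitable direction is CHF → CNY → GBP → MXN → CHF.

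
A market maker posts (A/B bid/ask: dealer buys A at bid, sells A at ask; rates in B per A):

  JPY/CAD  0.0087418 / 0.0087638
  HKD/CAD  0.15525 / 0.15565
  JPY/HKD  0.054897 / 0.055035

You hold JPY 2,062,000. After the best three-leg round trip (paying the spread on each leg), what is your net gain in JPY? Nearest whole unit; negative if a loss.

Net profit: JPY 42,270

Best loop JPY → CAD → HKD → JPY:
JPY 2,062,000 × 0.0087418 (sell JPY at bid) = CAD 18,025.59
CAD 18,025.59 ÷ 0.15565 (buy HKD at ask) = HKD 115,808.49
HKD 115,808.49 ÷ 0.055035 (buy JPY at ask) = JPY 2,104,270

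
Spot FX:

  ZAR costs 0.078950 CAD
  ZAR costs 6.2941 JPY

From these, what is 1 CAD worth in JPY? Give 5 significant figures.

1 CAD ÷ 0.078950 = 12.6662 ZAR
12.6662 ZAR × 6.2941 = 79.7226 JPY

CAD/JPY = 79.723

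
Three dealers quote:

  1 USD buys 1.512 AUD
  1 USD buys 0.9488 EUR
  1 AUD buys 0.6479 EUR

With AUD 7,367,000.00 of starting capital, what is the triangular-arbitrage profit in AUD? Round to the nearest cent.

Profitable loop is AUD → EUR → USD → AUD:
AUD 7,367,000.00 × 0.6479 = EUR 4,773,079.30
EUR 4,773,079.30 ÷ 0.9488 = USD 5,030,648.50
USD 5,030,648.50 × 1.512 = AUD 7,606,340.54
Profit = AUD 7,606,340.54 − AUD 7,367,000.00

Profit: AUD 239,340.54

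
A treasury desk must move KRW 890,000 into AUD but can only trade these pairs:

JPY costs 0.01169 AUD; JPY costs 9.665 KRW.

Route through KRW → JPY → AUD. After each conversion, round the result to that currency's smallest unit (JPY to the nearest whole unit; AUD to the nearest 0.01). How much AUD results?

AUD 1,076.47

KRW 890,000 ÷ 9.665 = JPY 92,085
JPY 92,085 × 0.01169 = AUD 1,076.47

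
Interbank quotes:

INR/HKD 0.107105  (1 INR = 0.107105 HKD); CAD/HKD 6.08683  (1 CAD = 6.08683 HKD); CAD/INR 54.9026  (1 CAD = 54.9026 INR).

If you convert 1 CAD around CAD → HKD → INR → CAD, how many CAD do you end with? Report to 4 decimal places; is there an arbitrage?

1.0351 (arbitrage exists)

Around CAD → HKD → INR → CAD: 1 × 6.08683 ÷ 0.107105 ÷ 54.9026 = 1.035115
Product > 1; profitable direction is CAD → HKD → INR → CAD.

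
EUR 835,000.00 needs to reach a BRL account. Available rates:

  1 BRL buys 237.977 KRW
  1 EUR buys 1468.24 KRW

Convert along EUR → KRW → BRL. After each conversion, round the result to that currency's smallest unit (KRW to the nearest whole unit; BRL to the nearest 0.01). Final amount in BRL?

EUR 835,000.00 × 1468.24 = KRW 1,225,980,400
KRW 1,225,980,400 ÷ 237.977 = BRL 5,151,676.00

BRL 5,151,676.00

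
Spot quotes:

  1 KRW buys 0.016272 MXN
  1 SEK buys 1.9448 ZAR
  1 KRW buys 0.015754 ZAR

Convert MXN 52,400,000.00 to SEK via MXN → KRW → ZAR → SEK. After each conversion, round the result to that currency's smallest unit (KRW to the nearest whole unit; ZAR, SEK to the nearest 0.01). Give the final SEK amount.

MXN 52,400,000.00 ÷ 0.016272 = KRW 3,220,255,654
KRW 3,220,255,654 × 0.015754 = ZAR 50,731,907.57
ZAR 50,731,907.57 ÷ 1.9448 = SEK 26,085,925.32

SEK 26,085,925.32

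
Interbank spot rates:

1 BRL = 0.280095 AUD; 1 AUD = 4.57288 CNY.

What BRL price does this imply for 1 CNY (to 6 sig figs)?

CNY/BRL = 0.780737

1 CNY ÷ 4.57288 = 0.218681 AUD
0.218681 AUD ÷ 0.280095 = 0.780737 BRL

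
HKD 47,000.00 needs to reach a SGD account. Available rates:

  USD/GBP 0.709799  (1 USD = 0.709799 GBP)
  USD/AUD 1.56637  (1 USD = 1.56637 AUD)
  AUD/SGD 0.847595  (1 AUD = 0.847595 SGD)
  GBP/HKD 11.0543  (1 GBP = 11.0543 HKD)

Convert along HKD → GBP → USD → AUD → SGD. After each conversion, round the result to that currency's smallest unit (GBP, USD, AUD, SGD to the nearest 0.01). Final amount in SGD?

SGD 7,952.69

HKD 47,000.00 ÷ 11.0543 = GBP 4,251.74
GBP 4,251.74 ÷ 0.709799 = USD 5,990.06
USD 5,990.06 × 1.56637 = AUD 9,382.65
AUD 9,382.65 × 0.847595 = SGD 7,952.69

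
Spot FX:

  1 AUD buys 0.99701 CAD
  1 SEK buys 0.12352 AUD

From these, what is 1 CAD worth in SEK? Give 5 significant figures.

1 CAD ÷ 0.99701 = 1.003 AUD
1.003 AUD ÷ 0.12352 = 8.12013 SEK

CAD/SEK = 8.1201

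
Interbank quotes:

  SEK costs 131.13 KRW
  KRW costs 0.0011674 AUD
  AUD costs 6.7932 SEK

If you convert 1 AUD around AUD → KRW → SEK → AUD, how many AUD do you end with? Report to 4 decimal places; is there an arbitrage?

0.9616 (arbitrage exists)

Around AUD → KRW → SEK → AUD: 1 ÷ 0.0011674 ÷ 131.13 ÷ 6.7932 = 0.961621
Product < 1; profitable direction is AUD → SEK → KRW → AUD.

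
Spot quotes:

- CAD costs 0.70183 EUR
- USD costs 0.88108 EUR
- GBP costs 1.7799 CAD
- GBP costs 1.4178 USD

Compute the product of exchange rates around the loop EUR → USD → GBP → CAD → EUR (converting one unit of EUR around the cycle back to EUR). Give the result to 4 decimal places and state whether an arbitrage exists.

1.0000 (no arbitrage)

Around EUR → USD → GBP → CAD → EUR: 1 ÷ 0.88108 ÷ 1.4178 × 1.7799 × 0.70183 = 0.999994
Product ≈ 1 (deviation 0.001%, within rounding noise).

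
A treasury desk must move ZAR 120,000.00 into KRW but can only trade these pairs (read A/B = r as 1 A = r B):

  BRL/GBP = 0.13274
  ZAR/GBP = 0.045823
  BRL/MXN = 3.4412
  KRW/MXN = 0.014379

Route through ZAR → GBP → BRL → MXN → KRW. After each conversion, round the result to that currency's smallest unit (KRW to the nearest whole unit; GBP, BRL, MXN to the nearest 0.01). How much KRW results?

KRW 9,913,892

ZAR 120,000.00 × 0.045823 = GBP 5,498.76
GBP 5,498.76 ÷ 0.13274 = BRL 41,425.04
BRL 41,425.04 × 3.4412 = MXN 142,551.85
MXN 142,551.85 ÷ 0.014379 = KRW 9,913,892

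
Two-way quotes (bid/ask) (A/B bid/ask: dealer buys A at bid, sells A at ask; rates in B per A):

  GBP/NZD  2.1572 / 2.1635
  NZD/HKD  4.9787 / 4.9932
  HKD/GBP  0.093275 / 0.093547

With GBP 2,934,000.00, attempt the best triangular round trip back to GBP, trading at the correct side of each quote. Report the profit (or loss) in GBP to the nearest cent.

Best loop GBP → NZD → HKD → GBP:
GBP 2,934,000.00 × 2.1572 (sell GBP at bid) = NZD 6,329,224.80
NZD 6,329,224.80 × 4.9787 (sell NZD at bid) = HKD 31,511,311.51
HKD 31,511,311.51 × 0.093275 (sell HKD at bid) = GBP 2,939,217.58

Net profit: GBP 5,217.58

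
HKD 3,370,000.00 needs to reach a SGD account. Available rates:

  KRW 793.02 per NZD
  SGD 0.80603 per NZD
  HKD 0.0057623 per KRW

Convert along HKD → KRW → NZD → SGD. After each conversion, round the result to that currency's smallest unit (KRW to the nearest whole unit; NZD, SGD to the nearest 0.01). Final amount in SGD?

HKD 3,370,000.00 ÷ 0.0057623 = KRW 584,835,916
KRW 584,835,916 ÷ 793.02 = NZD 737,479.40
NZD 737,479.40 × 0.80603 = SGD 594,430.52

SGD 594,430.52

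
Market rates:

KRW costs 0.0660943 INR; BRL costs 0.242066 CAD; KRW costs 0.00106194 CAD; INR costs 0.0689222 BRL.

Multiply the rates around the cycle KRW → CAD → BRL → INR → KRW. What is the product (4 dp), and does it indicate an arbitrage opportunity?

Around KRW → CAD → BRL → INR → KRW: 1 × 0.00106194 ÷ 0.242066 ÷ 0.0689222 ÷ 0.0660943 = 0.963037
Product < 1; profitable direction is KRW → INR → BRL → CAD → KRW.

0.9630 (arbitrage exists)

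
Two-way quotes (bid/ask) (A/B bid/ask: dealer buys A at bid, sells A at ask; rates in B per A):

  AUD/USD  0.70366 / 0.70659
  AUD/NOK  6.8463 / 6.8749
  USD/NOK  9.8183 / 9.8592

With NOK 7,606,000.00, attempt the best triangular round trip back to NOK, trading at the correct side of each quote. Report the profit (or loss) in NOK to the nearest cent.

Net profit: NOK 37,444.17

Best loop NOK → AUD → USD → NOK:
NOK 7,606,000.00 ÷ 6.8749 (buy AUD at ask) = AUD 1,106,343.36
AUD 1,106,343.36 × 0.70366 (sell AUD at bid) = USD 778,489.57
USD 778,489.57 × 9.8183 (sell USD at bid) = NOK 7,643,444.17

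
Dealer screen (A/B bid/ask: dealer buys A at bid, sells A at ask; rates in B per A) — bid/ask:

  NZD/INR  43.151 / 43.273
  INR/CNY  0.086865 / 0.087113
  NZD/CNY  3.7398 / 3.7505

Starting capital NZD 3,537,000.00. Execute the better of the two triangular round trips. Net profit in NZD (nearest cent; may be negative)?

Best loop NZD → INR → CNY → NZD:
NZD 3,537,000.00 × 43.151 (sell NZD at bid) = INR 152,625,087.00
INR 152,625,087.00 × 0.086865 (sell INR at bid) = CNY 13,257,778.18
CNY 13,257,778.18 ÷ 3.7505 (buy NZD at ask) = NZD 3,534,936.19

Net result: NZD -2,063.81 (no profitable arbitrage after spreads)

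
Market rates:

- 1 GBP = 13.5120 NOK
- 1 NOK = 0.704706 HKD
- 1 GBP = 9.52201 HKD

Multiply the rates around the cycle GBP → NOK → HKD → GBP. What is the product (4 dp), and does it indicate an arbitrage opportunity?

Around GBP → NOK → HKD → GBP: 1 × 13.5120 × 0.704706 ÷ 9.52201 = 0.999998
Product ≈ 1 (deviation 0.000%, within rounding noise).

1.0000 (no arbitrage)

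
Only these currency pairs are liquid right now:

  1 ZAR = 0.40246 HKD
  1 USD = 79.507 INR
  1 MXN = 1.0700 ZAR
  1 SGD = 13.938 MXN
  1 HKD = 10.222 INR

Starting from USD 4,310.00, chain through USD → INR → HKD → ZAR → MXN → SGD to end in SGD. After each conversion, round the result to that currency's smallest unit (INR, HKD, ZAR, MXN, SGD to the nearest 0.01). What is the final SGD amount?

SGD 5,585.21

USD 4,310.00 × 79.507 = INR 342,675.17
INR 342,675.17 ÷ 10.222 = HKD 33,523.30
HKD 33,523.30 ÷ 0.40246 = ZAR 83,295.98
ZAR 83,295.98 ÷ 1.0700 = MXN 77,846.71
MXN 77,846.71 ÷ 13.938 = SGD 5,585.21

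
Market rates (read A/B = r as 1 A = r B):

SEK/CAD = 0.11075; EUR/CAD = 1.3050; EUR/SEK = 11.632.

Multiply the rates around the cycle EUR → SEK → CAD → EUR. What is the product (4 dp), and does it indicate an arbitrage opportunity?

Around EUR → SEK → CAD → EUR: 1 × 11.632 × 0.11075 ÷ 1.3050 = 0.987160
Product < 1; profitable direction is EUR → CAD → SEK → EUR.

0.9872 (arbitrage exists)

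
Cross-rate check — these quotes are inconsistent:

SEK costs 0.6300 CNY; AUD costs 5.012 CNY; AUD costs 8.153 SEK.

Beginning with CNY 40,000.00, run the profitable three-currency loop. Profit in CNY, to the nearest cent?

Profit: CNY 992.74

Profitable loop is CNY → AUD → SEK → CNY:
CNY 40,000.00 ÷ 5.012 = AUD 7,980.85
AUD 7,980.85 × 8.153 = SEK 65,067.84
SEK 65,067.84 × 0.6300 = CNY 40,992.74
Profit = CNY 40,992.74 − CNY 40,000.00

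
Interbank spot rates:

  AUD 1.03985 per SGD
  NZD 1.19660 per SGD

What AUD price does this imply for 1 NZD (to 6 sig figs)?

NZD/AUD = 0.869004

1 NZD ÷ 1.19660 = 0.835701 SGD
0.835701 SGD × 1.03985 = 0.869004 AUD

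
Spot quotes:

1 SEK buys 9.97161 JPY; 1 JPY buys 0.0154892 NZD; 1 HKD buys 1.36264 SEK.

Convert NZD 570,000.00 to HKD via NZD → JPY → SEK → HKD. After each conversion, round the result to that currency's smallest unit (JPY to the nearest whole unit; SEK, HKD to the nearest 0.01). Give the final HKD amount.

HKD 2,708,316.74

NZD 570,000.00 ÷ 0.0154892 = JPY 36,799,835
JPY 36,799,835 ÷ 9.97161 = SEK 3,690,460.72
SEK 3,690,460.72 ÷ 1.36264 = HKD 2,708,316.74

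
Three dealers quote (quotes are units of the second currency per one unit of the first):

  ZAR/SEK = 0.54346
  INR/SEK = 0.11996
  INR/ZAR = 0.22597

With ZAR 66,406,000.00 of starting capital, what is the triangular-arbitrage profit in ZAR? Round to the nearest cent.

Profit: ZAR 1,575,263.80

Profitable loop is ZAR → SEK → INR → ZAR:
ZAR 66,406,000.00 × 0.54346 = SEK 36,089,004.76
SEK 36,089,004.76 ÷ 0.11996 = INR 300,841,987.00
INR 300,841,987.00 × 0.22597 = ZAR 67,981,263.80
Profit = ZAR 67,981,263.80 − ZAR 66,406,000.00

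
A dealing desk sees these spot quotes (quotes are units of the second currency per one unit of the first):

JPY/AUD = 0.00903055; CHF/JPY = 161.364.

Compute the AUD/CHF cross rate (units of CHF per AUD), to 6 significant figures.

AUD/CHF = 0.686245

1 AUD ÷ 0.00903055 = 110.735 JPY
110.735 JPY ÷ 161.364 = 0.686245 CHF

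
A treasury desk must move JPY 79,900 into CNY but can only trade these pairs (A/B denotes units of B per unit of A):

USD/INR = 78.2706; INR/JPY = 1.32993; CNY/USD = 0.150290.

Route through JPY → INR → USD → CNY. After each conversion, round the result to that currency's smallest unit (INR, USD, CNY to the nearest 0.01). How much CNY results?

JPY 79,900 ÷ 1.32993 = INR 60,078.35
INR 60,078.35 ÷ 78.2706 = USD 767.57
USD 767.57 ÷ 0.150290 = CNY 5,107.26

CNY 5,107.26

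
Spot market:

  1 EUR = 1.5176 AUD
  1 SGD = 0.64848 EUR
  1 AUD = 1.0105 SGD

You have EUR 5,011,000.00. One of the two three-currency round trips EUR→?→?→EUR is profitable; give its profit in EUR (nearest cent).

Profitable loop is EUR → SGD → AUD → EUR:
EUR 5,011,000.00 ÷ 0.64848 = SGD 7,727,300.76
SGD 7,727,300.76 ÷ 1.0105 = AUD 7,647,007.19
AUD 7,647,007.19 ÷ 1.5176 = EUR 5,038,881.91
Profit = EUR 5,038,881.91 − EUR 5,011,000.00

Profit: EUR 27,881.91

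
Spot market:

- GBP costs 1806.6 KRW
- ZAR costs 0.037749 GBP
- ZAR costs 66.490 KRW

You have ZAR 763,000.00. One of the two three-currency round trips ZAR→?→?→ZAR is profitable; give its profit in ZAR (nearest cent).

Profitable loop is ZAR → GBP → KRW → ZAR:
ZAR 763,000.00 × 0.037749 = GBP 28,802.49
GBP 28,802.49 × 1806.6 = KRW 52,034,573
KRW 52,034,573 ÷ 66.490 = ZAR 782,592.47
Profit = ZAR 782,592.47 − ZAR 763,000.00

Profit: ZAR 19,592.47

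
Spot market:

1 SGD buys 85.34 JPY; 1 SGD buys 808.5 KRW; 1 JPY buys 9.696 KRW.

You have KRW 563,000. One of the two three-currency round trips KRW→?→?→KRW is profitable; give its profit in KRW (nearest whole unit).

Profit: KRW 13,200

Profitable loop is KRW → SGD → JPY → KRW:
KRW 563,000 ÷ 808.5 = SGD 696.35
SGD 696.35 × 85.34 = JPY 59,427
JPY 59,427 × 9.696 = KRW 576,200
Profit = KRW 576,200 − KRW 563,000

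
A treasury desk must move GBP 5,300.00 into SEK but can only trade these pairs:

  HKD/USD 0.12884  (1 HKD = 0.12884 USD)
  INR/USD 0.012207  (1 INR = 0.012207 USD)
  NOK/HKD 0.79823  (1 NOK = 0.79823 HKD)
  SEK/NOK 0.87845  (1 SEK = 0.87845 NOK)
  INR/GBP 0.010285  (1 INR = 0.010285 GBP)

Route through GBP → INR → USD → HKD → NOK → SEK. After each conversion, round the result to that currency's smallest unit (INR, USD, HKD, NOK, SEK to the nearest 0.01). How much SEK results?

GBP 5,300.00 ÷ 0.010285 = INR 515,313.56
INR 515,313.56 × 0.012207 = USD 6,290.43
USD 6,290.43 ÷ 0.12884 = HKD 48,823.58
HKD 48,823.58 ÷ 0.79823 = NOK 61,164.80
NOK 61,164.80 ÷ 0.87845 = SEK 69,628.09

SEK 69,628.09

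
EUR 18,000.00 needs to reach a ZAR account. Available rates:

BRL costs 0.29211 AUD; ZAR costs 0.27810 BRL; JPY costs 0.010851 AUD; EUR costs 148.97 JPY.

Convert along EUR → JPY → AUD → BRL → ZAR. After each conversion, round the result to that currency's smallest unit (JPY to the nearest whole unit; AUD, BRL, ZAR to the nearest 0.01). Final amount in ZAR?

ZAR 358,173.64

EUR 18,000.00 × 148.97 = JPY 2,681,460
JPY 2,681,460 × 0.010851 = AUD 29,096.52
AUD 29,096.52 ÷ 0.29211 = BRL 99,608.09
BRL 99,608.09 ÷ 0.27810 = ZAR 358,173.64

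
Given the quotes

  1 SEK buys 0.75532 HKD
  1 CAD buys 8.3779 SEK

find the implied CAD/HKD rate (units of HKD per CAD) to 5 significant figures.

CAD/HKD = 6.3280

1 CAD × 8.3779 = 8.3779 SEK
8.3779 SEK × 0.75532 = 6.328 HKD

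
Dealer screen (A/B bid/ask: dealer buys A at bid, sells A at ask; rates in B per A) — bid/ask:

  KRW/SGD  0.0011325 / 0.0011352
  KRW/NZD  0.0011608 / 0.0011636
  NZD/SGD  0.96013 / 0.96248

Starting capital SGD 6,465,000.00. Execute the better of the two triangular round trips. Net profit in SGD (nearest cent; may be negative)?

Net profit: SGD 72,494.15

Best loop SGD → NZD → KRW → SGD:
SGD 6,465,000.00 ÷ 0.96248 (buy NZD at ask) = NZD 6,717,022.69
NZD 6,717,022.69 ÷ 0.0011636 (buy KRW at ask) = KRW 5,772,621,770
KRW 5,772,621,770 × 0.0011325 (sell KRW at bid) = SGD 6,537,494.15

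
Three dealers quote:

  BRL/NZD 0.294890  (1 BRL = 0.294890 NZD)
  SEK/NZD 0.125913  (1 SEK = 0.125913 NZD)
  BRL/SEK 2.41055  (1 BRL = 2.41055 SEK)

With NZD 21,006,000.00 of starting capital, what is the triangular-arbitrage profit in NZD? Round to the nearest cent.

Profitable loop is NZD → BRL → SEK → NZD:
NZD 21,006,000.00 ÷ 0.294890 = BRL 71,233,341.25
BRL 71,233,341.25 × 2.41055 = SEK 171,711,530.74
SEK 171,711,530.74 × 0.125913 = NZD 21,620,713.97
Profit = NZD 21,620,713.97 − NZD 21,006,000.00

Profit: NZD 614,713.97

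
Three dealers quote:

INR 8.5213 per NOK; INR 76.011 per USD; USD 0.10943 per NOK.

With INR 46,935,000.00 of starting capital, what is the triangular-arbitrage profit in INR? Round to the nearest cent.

Profitable loop is INR → USD → NOK → INR:
INR 46,935,000.00 ÷ 76.011 = USD 617,476.42
USD 617,476.42 ÷ 0.10943 = NOK 5,642,661.23
NOK 5,642,661.23 × 8.5213 = INR 48,082,809.10
Profit = INR 48,082,809.10 − INR 46,935,000.00

Profit: INR 1,147,809.10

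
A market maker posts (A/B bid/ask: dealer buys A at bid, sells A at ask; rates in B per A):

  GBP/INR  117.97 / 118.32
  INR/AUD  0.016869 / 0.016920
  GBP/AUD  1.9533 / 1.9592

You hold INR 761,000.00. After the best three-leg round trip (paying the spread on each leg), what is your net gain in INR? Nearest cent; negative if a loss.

Net profit: INR 11,977.41

Best loop INR → AUD → GBP → INR:
INR 761,000.00 × 0.016869 (sell INR at bid) = AUD 12,837.31
AUD 12,837.31 ÷ 1.9592 (buy GBP at ask) = GBP 6,552.32
GBP 6,552.32 × 117.97 (sell GBP at bid) = INR 772,977.41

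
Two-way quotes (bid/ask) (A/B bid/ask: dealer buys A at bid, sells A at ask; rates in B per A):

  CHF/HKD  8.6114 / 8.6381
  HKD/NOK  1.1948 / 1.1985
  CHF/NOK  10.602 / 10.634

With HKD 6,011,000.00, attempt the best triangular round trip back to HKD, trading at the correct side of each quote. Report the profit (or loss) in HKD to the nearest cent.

Best loop HKD → CHF → NOK → HKD:
HKD 6,011,000.00 ÷ 8.6381 (buy CHF at ask) = CHF 695,870.62
CHF 695,870.62 × 10.602 (sell CHF at bid) = NOK 7,377,620.31
NOK 7,377,620.31 ÷ 1.1985 (buy HKD at ask) = HKD 6,155,711.56

Net profit: HKD 144,711.56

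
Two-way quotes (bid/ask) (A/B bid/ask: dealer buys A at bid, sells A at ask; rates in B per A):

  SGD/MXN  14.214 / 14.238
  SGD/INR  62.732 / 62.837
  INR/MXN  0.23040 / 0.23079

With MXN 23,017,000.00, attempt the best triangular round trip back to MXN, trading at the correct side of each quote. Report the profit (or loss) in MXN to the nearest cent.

Best loop MXN → SGD → INR → MXN:
MXN 23,017,000.00 ÷ 14.238 (buy SGD at ask) = SGD 1,616,589.41
SGD 1,616,589.41 × 62.732 (sell SGD at bid) = INR 101,411,886.78
INR 101,411,886.78 × 0.23040 (sell INR at bid) = MXN 23,365,298.71

Net profit: MXN 348,298.71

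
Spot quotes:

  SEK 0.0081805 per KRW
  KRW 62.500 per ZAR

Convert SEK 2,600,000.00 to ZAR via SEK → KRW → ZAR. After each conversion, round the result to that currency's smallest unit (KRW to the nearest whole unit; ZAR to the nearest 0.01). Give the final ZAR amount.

SEK 2,600,000.00 ÷ 0.0081805 = KRW 317,828,984
KRW 317,828,984 ÷ 62.500 = ZAR 5,085,263.74

ZAR 5,085,263.74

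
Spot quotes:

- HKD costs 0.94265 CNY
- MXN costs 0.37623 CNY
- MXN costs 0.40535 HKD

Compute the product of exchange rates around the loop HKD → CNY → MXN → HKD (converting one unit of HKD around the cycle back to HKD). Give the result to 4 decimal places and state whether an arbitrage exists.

Around HKD → CNY → MXN → HKD: 1 × 0.94265 ÷ 0.37623 × 0.40535 = 1.015611
Product > 1; profitable direction is HKD → CNY → MXN → HKD.

1.0156 (arbitrage exists)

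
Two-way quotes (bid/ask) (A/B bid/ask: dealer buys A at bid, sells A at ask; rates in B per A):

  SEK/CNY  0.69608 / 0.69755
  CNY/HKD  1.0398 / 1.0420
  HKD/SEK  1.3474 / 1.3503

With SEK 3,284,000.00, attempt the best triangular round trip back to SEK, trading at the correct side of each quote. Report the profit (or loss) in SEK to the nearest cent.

Best loop SEK → HKD → CNY → SEK:
SEK 3,284,000.00 ÷ 1.3503 (buy HKD at ask) = HKD 2,432,052.14
HKD 2,432,052.14 ÷ 1.0420 (buy CNY at ask) = CNY 2,334,023.16
CNY 2,334,023.16 ÷ 0.69755 (buy SEK at ask) = SEK 3,346,029.91

Net profit: SEK 62,029.91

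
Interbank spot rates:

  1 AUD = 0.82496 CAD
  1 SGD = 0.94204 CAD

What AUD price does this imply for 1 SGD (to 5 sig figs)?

1 SGD × 0.94204 = 0.94204 CAD
0.94204 CAD ÷ 0.82496 = 1.14192 AUD

SGD/AUD = 1.1419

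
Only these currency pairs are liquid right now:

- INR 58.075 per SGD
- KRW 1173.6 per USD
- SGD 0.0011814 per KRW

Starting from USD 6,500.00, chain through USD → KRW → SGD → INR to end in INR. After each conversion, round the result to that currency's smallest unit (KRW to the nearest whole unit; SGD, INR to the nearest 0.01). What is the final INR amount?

USD 6,500.00 × 1173.6 = KRW 7,628,400
KRW 7,628,400 × 0.0011814 = SGD 9,012.19
SGD 9,012.19 × 58.075 = INR 523,382.93

INR 523,382.93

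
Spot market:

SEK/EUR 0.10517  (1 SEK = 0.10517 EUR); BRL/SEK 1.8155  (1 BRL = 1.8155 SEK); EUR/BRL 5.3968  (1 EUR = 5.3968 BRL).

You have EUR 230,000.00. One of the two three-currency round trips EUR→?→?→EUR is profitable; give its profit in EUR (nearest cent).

Profitable loop is EUR → BRL → SEK → EUR:
EUR 230,000.00 × 5.3968 = BRL 1,241,264.00
BRL 1,241,264.00 × 1.8155 = SEK 2,253,514.79
SEK 2,253,514.79 × 0.10517 = EUR 237,002.15
Profit = EUR 237,002.15 − EUR 230,000.00

Profit: EUR 7,002.15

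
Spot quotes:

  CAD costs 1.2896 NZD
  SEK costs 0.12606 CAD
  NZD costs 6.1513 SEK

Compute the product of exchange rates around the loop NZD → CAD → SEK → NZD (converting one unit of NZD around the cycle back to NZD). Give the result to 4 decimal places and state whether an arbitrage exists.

1.0000 (no arbitrage)

Around NZD → CAD → SEK → NZD: 1 ÷ 1.2896 ÷ 0.12606 ÷ 6.1513 = 1.000002
Product ≈ 1 (deviation 0.000%, within rounding noise).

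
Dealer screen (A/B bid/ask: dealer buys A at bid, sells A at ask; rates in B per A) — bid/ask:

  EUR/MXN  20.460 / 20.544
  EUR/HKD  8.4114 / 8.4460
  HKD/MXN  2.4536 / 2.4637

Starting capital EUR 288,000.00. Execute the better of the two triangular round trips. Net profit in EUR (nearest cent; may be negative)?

Net profit: EUR 1,320.72

Best loop EUR → HKD → MXN → EUR:
EUR 288,000.00 × 8.4114 (sell EUR at bid) = HKD 2,422,483.20
HKD 2,422,483.20 × 2.4536 (sell HKD at bid) = MXN 5,943,804.78
MXN 5,943,804.78 ÷ 20.544 (buy EUR at ask) = EUR 289,320.72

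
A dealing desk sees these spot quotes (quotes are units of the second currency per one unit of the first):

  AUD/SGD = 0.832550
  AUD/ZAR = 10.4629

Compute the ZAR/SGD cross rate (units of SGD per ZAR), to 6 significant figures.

1 ZAR ÷ 10.4629 = 0.0955758 AUD
0.0955758 AUD × 0.832550 = 0.0795716 SGD

ZAR/SGD = 0.0795716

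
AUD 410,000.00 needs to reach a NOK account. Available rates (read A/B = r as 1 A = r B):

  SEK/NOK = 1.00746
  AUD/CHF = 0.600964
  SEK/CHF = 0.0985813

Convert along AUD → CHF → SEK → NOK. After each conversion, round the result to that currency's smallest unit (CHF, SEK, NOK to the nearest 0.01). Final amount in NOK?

NOK 2,518,057.16

AUD 410,000.00 × 0.600964 = CHF 246,395.24
CHF 246,395.24 ÷ 0.0985813 = SEK 2,499,411.55
SEK 2,499,411.55 × 1.00746 = NOK 2,518,057.16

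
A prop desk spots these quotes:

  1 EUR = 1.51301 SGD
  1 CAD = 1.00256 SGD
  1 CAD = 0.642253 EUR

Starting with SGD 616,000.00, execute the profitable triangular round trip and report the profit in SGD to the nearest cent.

Profitable loop is SGD → EUR → CAD → SGD:
SGD 616,000.00 ÷ 1.51301 = EUR 407,135.45
EUR 407,135.45 ÷ 0.642253 = CAD 633,917.55
CAD 633,917.55 × 1.00256 = SGD 635,540.37
Profit = SGD 635,540.37 − SGD 616,000.00

Profit: SGD 19,540.37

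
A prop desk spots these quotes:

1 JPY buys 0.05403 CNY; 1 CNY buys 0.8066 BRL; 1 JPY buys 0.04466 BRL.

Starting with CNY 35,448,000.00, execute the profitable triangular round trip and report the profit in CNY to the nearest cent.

Profitable loop is CNY → JPY → BRL → CNY:
CNY 35,448,000.00 ÷ 0.05403 = JPY 656,079,956
JPY 656,079,956 × 0.04466 = BRL 29,300,530.82
BRL 29,300,530.82 ÷ 0.8066 = CNY 36,325,974.23
Profit = CNY 36,325,974.23 − CNY 35,448,000.00

Profit: CNY 877,974.23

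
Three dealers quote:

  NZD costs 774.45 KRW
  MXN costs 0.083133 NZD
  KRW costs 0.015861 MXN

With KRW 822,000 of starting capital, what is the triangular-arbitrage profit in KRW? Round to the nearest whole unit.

Profit: KRW 17,400

Profitable loop is KRW → MXN → NZD → KRW:
KRW 822,000 × 0.015861 = MXN 13,037.74
MXN 13,037.74 × 0.083133 = NZD 1,083.87
NZD 1,083.87 × 774.45 = KRW 839,400
Profit = KRW 839,400 − KRW 822,000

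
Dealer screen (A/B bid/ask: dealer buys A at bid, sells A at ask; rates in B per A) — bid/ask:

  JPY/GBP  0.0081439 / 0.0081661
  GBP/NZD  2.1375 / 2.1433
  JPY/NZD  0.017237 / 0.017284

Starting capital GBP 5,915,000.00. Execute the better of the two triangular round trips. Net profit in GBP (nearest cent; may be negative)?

Best loop GBP → NZD → JPY → GBP:
GBP 5,915,000.00 × 2.1375 (sell GBP at bid) = NZD 12,643,312.50
NZD 12,643,312.50 ÷ 0.017284 (buy JPY at ask) = JPY 731,503,847
JPY 731,503,847 × 0.0081439 (sell JPY at bid) = GBP 5,957,294.18

Net profit: GBP 42,294.18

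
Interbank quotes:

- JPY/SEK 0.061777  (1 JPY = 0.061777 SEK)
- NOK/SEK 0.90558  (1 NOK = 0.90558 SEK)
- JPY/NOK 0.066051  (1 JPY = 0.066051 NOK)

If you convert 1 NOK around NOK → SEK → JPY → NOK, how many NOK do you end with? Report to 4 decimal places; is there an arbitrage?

0.9682 (arbitrage exists)

Around NOK → SEK → JPY → NOK: 1 × 0.90558 ÷ 0.061777 × 0.066051 = 0.968232
Product < 1; profitable direction is NOK → JPY → SEK → NOK.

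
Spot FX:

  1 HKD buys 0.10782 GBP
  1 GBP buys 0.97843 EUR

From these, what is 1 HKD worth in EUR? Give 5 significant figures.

1 HKD × 0.10782 = 0.10782 GBP
0.10782 GBP × 0.97843 = 0.105494 EUR

HKD/EUR = 0.10549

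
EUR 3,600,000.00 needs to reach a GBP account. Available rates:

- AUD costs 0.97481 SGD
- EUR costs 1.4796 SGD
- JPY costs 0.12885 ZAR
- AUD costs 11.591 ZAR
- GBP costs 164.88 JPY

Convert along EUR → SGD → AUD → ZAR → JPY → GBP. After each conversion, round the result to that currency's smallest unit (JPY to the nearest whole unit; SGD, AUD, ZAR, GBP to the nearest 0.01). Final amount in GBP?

EUR 3,600,000.00 × 1.4796 = SGD 5,326,560.00
SGD 5,326,560.00 ÷ 0.97481 = AUD 5,464,203.28
AUD 5,464,203.28 × 11.591 = ZAR 63,335,580.22
ZAR 63,335,580.22 ÷ 0.12885 = JPY 491,545,054
JPY 491,545,054 ÷ 164.88 = GBP 2,981,229.10

GBP 2,981,229.10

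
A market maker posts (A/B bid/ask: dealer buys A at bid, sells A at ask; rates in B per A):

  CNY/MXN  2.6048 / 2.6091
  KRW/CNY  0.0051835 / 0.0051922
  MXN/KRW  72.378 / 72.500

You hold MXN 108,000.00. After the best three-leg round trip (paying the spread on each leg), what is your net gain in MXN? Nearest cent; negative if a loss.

Net profit: MXN 1,962.25

Best loop MXN → CNY → KRW → MXN:
MXN 108,000.00 ÷ 2.6091 (buy CNY at ask) = CNY 41,393.58
CNY 41,393.58 ÷ 0.0051922 (buy KRW at ask) = KRW 7,972,263
KRW 7,972,263 ÷ 72.500 (buy MXN at ask) = MXN 109,962.25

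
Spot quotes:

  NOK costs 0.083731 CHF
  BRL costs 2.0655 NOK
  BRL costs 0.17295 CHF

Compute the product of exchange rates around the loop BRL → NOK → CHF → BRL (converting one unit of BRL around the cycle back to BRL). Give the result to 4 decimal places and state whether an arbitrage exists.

1.0000 (no arbitrage)

Around BRL → NOK → CHF → BRL: 1 × 2.0655 × 0.083731 ÷ 0.17295 = 0.999979
Product ≈ 1 (deviation 0.002%, within rounding noise).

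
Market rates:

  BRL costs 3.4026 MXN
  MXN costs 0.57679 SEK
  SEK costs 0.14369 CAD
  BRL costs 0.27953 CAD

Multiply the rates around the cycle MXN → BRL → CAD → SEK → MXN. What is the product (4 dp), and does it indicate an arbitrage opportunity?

0.9912 (arbitrage exists)

Around MXN → BRL → CAD → SEK → MXN: 1 ÷ 3.4026 × 0.27953 ÷ 0.14369 ÷ 0.57679 = 0.991227
Product < 1; profitable direction is MXN → SEK → CAD → BRL → MXN.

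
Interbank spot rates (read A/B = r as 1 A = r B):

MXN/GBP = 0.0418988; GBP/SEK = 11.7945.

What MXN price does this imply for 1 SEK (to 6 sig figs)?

1 SEK ÷ 11.7945 = 0.0847853 GBP
0.0847853 GBP ÷ 0.0418988 = 2.02357 MXN

SEK/MXN = 2.02357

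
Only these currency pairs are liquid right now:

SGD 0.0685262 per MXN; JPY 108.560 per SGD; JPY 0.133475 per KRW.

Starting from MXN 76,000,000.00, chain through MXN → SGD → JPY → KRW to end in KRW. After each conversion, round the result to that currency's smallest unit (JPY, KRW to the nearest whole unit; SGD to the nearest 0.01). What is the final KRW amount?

MXN 76,000,000.00 × 0.0685262 = SGD 5,207,991.20
SGD 5,207,991.20 × 108.560 = JPY 565,379,525
JPY 565,379,525 ÷ 0.133475 = KRW 4,235,845,851

KRW 4,235,845,851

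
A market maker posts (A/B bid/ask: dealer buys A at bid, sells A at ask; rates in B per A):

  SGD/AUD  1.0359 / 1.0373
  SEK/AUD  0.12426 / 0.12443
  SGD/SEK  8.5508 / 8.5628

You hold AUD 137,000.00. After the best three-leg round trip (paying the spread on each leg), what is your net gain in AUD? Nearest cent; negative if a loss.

Best loop AUD → SGD → SEK → AUD:
AUD 137,000.00 ÷ 1.0373 (buy SGD at ask) = SGD 132,073.65
SGD 132,073.65 × 8.5508 (sell SGD at bid) = SEK 1,129,335.39
SEK 1,129,335.39 × 0.12426 (sell SEK at bid) = AUD 140,331.22

Net profit: AUD 3,331.22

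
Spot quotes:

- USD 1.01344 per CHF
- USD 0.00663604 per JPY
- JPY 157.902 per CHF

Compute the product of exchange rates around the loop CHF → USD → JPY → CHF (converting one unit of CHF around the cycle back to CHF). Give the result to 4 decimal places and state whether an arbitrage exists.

0.9672 (arbitrage exists)

Around CHF → USD → JPY → CHF: 1 × 1.01344 ÷ 0.00663604 ÷ 157.902 = 0.967167
Product < 1; profitable direction is CHF → JPY → USD → CHF.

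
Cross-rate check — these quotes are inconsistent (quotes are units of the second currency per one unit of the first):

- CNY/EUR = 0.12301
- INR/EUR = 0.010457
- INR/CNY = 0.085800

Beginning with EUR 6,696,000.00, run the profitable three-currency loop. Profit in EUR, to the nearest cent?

Profit: EUR 62,277.86

Profitable loop is EUR → INR → CNY → EUR:
EUR 6,696,000.00 ÷ 0.010457 = INR 640,336,616.62
INR 640,336,616.62 × 0.085800 = CNY 54,940,881.71
CNY 54,940,881.71 × 0.12301 = EUR 6,758,277.86
Profit = EUR 6,758,277.86 − EUR 6,696,000.00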